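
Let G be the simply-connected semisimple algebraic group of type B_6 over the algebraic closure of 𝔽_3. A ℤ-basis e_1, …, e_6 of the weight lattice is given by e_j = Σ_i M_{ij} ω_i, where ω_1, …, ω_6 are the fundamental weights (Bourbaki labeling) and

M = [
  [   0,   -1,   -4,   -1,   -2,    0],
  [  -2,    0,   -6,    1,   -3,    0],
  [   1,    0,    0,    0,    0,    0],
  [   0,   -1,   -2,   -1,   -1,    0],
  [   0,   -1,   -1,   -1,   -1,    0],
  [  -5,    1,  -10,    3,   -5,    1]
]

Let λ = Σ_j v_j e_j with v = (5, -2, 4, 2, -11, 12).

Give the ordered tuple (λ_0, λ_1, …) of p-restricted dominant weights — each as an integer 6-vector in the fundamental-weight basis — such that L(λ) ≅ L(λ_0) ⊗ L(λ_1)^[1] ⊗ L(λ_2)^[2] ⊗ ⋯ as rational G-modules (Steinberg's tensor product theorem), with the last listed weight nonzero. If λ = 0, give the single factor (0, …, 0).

((0, 1, 2, 0, 1, 0), (2, 0, 1, 1, 2, 2))

Change of basis e → ω: c = M·v where v = (5, -2, 4, 2, -11, 12):
  c_1 = 0*5 + -1*-2 + -4*4 + -1*2 + -2*-11 + 0*12 = 6
  c_2 = -2*5 + 0*-2 + -6*4 + 1*2 + -3*-11 + 0*12 = 1
  c_3 = 1*5 + 0*-2 + 0*4 + 0*2 + 0*-11 + 0*12 = 5
  c_4 = 0*5 + -1*-2 + -2*4 + -1*2 + -1*-11 + 0*12 = 3
  c_5 = 0*5 + -1*-2 + -1*4 + -1*2 + -1*-11 + 0*12 = 7
  c_6 = -5*5 + 1*-2 + -10*4 + 3*2 + -5*-11 + 1*12 = 6
Writing each c_i in base p = 3:
  c_1 = 6 = 0·3^0 + 2·3^1
  c_2 = 1 = 1·3^0
  c_3 = 5 = 2·3^0 + 1·3^1
  c_4 = 3 = 0·3^0 + 1·3^1
  c_5 = 7 = 1·3^0 + 2·3^1
  c_6 = 6 = 0·3^0 + 2·3^1
p-restricted factor λ_0 = (0, 1, 2, 0, 1, 0)
p-restricted factor λ_1 = (2, 0, 1, 1, 2, 2)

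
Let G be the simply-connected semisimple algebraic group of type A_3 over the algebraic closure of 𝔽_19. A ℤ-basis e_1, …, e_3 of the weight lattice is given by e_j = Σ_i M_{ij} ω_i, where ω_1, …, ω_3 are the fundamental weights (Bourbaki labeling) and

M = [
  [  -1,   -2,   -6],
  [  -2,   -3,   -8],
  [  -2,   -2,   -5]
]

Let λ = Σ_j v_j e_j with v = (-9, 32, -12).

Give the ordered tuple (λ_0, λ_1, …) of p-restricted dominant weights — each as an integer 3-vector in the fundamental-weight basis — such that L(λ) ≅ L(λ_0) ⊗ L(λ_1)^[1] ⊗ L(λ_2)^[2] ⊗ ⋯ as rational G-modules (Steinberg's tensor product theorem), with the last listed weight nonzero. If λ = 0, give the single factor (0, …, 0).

In the fundamental-weight basis, λ has coordinates c = M·v (v = (-9, 32, -12)):
  c_1 = (-1)·(-9) + (-2)·(32) + (-6)·(-12) = 17
  c_2 = (-2)·(-9) + (-3)·(32) + (-8)·(-12) = 18
  c_3 = (-2)·(-9) + (-2)·(32) + (-5)·(-12) = 14
Writing each c_i in base p = 19:
  c_1 = 17 = 17·19^0
  c_2 = 18 = 18·19^0
  c_3 = 14 = 14·19^0
p-restricted factor λ_0 = (17, 18, 14)

((17, 18, 14),)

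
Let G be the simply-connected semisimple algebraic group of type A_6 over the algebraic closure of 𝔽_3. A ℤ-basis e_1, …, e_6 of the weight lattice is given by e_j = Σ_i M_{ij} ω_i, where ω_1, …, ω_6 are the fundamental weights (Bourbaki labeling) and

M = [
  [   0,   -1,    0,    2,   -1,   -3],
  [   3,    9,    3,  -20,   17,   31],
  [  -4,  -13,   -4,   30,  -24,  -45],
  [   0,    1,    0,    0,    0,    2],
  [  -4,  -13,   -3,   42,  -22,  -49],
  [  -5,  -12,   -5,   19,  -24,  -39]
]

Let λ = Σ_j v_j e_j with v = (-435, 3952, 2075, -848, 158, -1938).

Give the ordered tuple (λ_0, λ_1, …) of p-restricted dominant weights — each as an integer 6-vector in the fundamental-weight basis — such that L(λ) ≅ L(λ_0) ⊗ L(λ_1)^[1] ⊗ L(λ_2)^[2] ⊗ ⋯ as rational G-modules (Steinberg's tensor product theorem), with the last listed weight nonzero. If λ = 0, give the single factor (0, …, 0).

ω-coordinates c = M·v, v = (-435, 3952, 2075, -848, 158, -1938):
  c_1 = (0)·(-435) + (-1)·(3952) + 0·2075 + (2)·(-848) + (-1)·(158) + (-3)·(-1938) = 8
  c_2 = (3)·(-435) + 9·3952 + 3·2075 + (-20)·(-848) + 17·158 + (31)·(-1938) = 56
  c_3 = (-4)·(-435) + (-13)·(3952) + (-4)·(2075) + (30)·(-848) + (-24)·(158) + (-45)·(-1938) = 42
  c_4 = (0)·(-435) + 1·3952 + 0·2075 + (0)·(-848) + 0·158 + (2)·(-1938) = 76
  c_5 = (-4)·(-435) + (-13)·(3952) + (-3)·(2075) + (42)·(-848) + (-22)·(158) + (-49)·(-1938) = 9
  c_6 = (-5)·(-435) + (-12)·(3952) + (-5)·(2075) + (19)·(-848) + (-24)·(158) + (-39)·(-1938) = 54
Expand coordinatewise in base 3:
  c_1 = 8 = 2·3^0 + 2·3^1
  c_2 = 56 = 2·3^0 + 0·3^1 + 0·3^2 + 2·3^3
  c_3 = 42 = 0·3^0 + 2·3^1 + 1·3^2 + 1·3^3
  c_4 = 76 = 1·3^0 + 1·3^1 + 2·3^2 + 2·3^3
  c_5 = 9 = 0·3^0 + 0·3^1 + 1·3^2
  c_6 = 54 = 0·3^0 + 0·3^1 + 0·3^2 + 2·3^3
λ_0 = (2, 2, 0, 1, 0, 0)
λ_1 = (2, 0, 2, 1, 0, 0)
λ_2 = (0, 0, 1, 2, 1, 0)
λ_3 = (0, 2, 1, 2, 0, 2)

((2, 2, 0, 1, 0, 0), (2, 0, 2, 1, 0, 0), (0, 0, 1, 2, 1, 0), (0, 2, 1, 2, 0, 2))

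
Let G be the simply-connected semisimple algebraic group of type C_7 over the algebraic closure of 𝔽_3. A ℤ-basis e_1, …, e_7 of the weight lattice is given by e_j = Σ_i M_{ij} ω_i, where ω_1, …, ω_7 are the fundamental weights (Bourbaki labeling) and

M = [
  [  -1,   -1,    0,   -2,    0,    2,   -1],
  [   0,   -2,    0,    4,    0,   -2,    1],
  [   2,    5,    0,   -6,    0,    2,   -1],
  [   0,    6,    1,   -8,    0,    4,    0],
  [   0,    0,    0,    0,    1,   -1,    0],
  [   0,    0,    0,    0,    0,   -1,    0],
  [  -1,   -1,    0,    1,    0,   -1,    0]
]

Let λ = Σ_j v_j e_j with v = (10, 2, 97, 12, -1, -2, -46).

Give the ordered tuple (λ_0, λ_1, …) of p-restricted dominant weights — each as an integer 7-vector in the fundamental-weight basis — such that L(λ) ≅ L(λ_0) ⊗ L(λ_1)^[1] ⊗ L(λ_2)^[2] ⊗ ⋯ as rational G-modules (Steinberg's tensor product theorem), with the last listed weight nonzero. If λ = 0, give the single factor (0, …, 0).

Compute c_i = Σ_j M_{ij} v_j with v = (10, 2, 97, 12, -1, -2, -46):
  c_1 = -1*10 + -1*2 + 0*97 + -2*12 + 0*-1 + 2*-2 + -1*-46 = 6
  c_2 = 0*10 + -2*2 + 0*97 + 4*12 + 0*-1 + -2*-2 + 1*-46 = 2
  c_3 = 2*10 + 5*2 + 0*97 + -6*12 + 0*-1 + 2*-2 + -1*-46 = 0
  c_4 = 0*10 + 6*2 + 1*97 + -8*12 + 0*-1 + 4*-2 + 0*-46 = 5
  c_5 = 0*10 + 0*2 + 0*97 + 0*12 + 1*-1 + -1*-2 + 0*-46 = 1
  c_6 = 0*10 + 0*2 + 0*97 + 0*12 + 0*-1 + -1*-2 + 0*-46 = 2
  c_7 = -1*10 + -1*2 + 0*97 + 1*12 + 0*-1 + -1*-2 + 0*-46 = 2
p = 3; digits c_i = Σ_j d_{ij}·3^j, 0 ≤ d_{ij} < 3:
  c_1 = 6 = 0·3^0 + 2·3^1
  c_2 = 2 = 2·3^0
  c_3 = 0
  c_4 = 5 = 2·3^0 + 1·3^1
  c_5 = 1 = 1·3^0
  c_6 = 2 = 2·3^0
  c_7 = 2 = 2·3^0
λ_0 = (0, 2, 0, 2, 1, 2, 2)
λ_1 = (2, 0, 0, 1, 0, 0, 0)

((0, 2, 0, 2, 1, 2, 2), (2, 0, 0, 1, 0, 0, 0))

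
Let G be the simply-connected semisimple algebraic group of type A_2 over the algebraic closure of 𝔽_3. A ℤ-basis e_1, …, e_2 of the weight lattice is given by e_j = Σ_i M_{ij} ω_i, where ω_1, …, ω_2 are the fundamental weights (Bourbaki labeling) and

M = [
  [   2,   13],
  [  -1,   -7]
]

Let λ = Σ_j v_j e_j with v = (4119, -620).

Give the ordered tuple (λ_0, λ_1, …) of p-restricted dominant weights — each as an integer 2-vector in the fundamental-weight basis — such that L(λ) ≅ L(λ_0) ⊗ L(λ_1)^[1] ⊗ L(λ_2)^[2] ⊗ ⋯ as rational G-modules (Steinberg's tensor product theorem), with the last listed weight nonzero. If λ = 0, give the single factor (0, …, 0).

((1, 2), (2, 1), (1, 0), (0, 2), (2, 2))

Compute c_i = Σ_j M_{ij} v_j with v = (4119, -620):
  c_1 = 2·4119 + (13)·(-620) = 178
  c_2 = (-1)·(4119) + (-7)·(-620) = 221
p = 3; digits c_i = Σ_j d_{ij}·3^j, 0 ≤ d_{ij} < 3:
  c_1 = 178 = 1·3^0 + 2·3^1 + 1·3^2 + 0·3^3 + 2·3^4
  c_2 = 221 = 2·3^0 + 1·3^1 + 0·3^2 + 2·3^3 + 2·3^4
Factor λ_0 = (1, 2)
Factor λ_1 = (2, 1)
Factor λ_2 = (1, 0)
Factor λ_3 = (0, 2)
Factor λ_4 = (2, 2)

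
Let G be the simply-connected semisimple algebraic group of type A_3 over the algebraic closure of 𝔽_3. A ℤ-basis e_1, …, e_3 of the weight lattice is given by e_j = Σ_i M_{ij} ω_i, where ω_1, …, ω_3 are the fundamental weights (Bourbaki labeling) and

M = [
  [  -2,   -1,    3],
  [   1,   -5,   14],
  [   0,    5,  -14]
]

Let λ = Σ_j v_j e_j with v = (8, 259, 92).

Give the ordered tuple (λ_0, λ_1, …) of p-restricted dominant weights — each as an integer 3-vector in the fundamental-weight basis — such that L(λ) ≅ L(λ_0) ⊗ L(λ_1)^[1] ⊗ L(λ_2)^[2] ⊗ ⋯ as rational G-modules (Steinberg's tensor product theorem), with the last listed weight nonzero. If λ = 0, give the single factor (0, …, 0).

In the fundamental-weight basis, λ has coordinates c = M·v (v = (8, 259, 92)):
  c_1 = (-2)·(8) + (-1)·(259) + (3)·(92) = 1
  c_2 = (1)·(8) + (-5)·(259) + (14)·(92) = 1
  c_3 = (0)·(8) + (5)·(259) + (-14)·(92) = 7
Writing each c_i in base p = 3:
  c_1 = 1 = 1·3^0
  c_2 = 1 = 1·3^0
  c_3 = 7 = 1·3^0 + 2·3^1
p-restricted factor λ_0 = (1, 1, 1)
p-restricted factor λ_1 = (0, 0, 2)

((1, 1, 1), (0, 0, 2))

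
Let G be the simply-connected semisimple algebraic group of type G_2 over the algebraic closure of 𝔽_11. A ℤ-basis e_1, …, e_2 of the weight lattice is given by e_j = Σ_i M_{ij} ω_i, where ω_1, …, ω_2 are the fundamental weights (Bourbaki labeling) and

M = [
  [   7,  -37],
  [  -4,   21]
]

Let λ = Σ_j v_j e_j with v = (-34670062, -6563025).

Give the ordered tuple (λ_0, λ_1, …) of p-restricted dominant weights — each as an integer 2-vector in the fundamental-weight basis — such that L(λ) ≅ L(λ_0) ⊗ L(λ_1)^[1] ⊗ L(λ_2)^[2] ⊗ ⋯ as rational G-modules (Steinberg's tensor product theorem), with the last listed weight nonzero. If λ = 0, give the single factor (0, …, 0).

((9, 10), (3, 3), (3, 7), (7, 5), (9, 3), (0, 5))

Change of basis e → ω: c = M·v where v = (-34670062, -6563025):
  c_1 = (7)·(-34670062) + (-37)·(-6563025) = 141491
  c_2 = (-4)·(-34670062) + (21)·(-6563025) = 856723
Expand coordinatewise in base 11:
  c_1 = 141491 = 9·11^0 + 3·11^1 + 3·11^2 + 7·11^3 + 9·11^4
  c_2 = 856723 = 10·11^0 + 3·11^1 + 7·11^2 + 5·11^3 + 3·11^4 + 5·11^5
Factor λ_0 = (9, 10)
Factor λ_1 = (3, 3)
Factor λ_2 = (3, 7)
Factor λ_3 = (7, 5)
Factor λ_4 = (9, 3)
Factor λ_5 = (0, 5)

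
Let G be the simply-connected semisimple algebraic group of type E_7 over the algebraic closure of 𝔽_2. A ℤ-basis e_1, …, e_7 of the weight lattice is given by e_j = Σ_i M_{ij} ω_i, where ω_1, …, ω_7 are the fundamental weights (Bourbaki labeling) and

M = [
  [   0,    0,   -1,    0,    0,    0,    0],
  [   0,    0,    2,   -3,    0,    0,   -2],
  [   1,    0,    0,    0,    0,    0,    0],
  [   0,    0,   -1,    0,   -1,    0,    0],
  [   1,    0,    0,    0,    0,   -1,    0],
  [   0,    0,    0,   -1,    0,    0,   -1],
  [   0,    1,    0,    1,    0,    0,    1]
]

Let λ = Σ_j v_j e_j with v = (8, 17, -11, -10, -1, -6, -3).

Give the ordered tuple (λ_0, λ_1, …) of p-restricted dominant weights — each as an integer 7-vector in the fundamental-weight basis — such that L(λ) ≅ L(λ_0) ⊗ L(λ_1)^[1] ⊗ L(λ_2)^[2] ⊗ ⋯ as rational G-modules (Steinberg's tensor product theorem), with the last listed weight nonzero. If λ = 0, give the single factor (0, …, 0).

((1, 0, 0, 0, 0, 1, 0), (1, 1, 0, 0, 1, 0, 0), (0, 1, 0, 1, 1, 1, 1), (1, 1, 1, 1, 1, 1, 0))

Change of basis e → ω: c = M·v where v = (8, 17, -11, -10, -1, -6, -3):
  c_1 = (0)·(8) + (0)·(17) + (-1)·(-11) + (0)·(-10) + (0)·(-1) + (0)·(-6) + (0)·(-3) = 11
  c_2 = (0)·(8) + (0)·(17) + (2)·(-11) + (-3)·(-10) + (0)·(-1) + (0)·(-6) + (-2)·(-3) = 14
  c_3 = (1)·(8) + (0)·(17) + (0)·(-11) + (0)·(-10) + (0)·(-1) + (0)·(-6) + (0)·(-3) = 8
  c_4 = (0)·(8) + (0)·(17) + (-1)·(-11) + (0)·(-10) + (-1)·(-1) + (0)·(-6) + (0)·(-3) = 12
  c_5 = (1)·(8) + (0)·(17) + (0)·(-11) + (0)·(-10) + (0)·(-1) + (-1)·(-6) + (0)·(-3) = 14
  c_6 = (0)·(8) + (0)·(17) + (0)·(-11) + (-1)·(-10) + (0)·(-1) + (0)·(-6) + (-1)·(-3) = 13
  c_7 = (0)·(8) + (1)·(17) + (0)·(-11) + (1)·(-10) + (0)·(-1) + (0)·(-6) + (1)·(-3) = 4
p = 2; digits c_i = Σ_j d_{ij}·2^j, 0 ≤ d_{ij} < 2:
  c_1 = 11 = 1·2^0 + 1·2^1 + 0·2^2 + 1·2^3
  c_2 = 14 = 0·2^0 + 1·2^1 + 1·2^2 + 1·2^3
  c_3 = 8 = 0·2^0 + 0·2^1 + 0·2^2 + 1·2^3
  c_4 = 12 = 0·2^0 + 0·2^1 + 1·2^2 + 1·2^3
  c_5 = 14 = 0·2^0 + 1·2^1 + 1·2^2 + 1·2^3
  c_6 = 13 = 1·2^0 + 0·2^1 + 1·2^2 + 1·2^3
  c_7 = 4 = 0·2^0 + 0·2^1 + 1·2^2
Factor λ_0 = (1, 0, 0, 0, 0, 1, 0)
Factor λ_1 = (1, 1, 0, 0, 1, 0, 0)
Factor λ_2 = (0, 1, 0, 1, 1, 1, 1)
Factor λ_3 = (1, 1, 1, 1, 1, 1, 0)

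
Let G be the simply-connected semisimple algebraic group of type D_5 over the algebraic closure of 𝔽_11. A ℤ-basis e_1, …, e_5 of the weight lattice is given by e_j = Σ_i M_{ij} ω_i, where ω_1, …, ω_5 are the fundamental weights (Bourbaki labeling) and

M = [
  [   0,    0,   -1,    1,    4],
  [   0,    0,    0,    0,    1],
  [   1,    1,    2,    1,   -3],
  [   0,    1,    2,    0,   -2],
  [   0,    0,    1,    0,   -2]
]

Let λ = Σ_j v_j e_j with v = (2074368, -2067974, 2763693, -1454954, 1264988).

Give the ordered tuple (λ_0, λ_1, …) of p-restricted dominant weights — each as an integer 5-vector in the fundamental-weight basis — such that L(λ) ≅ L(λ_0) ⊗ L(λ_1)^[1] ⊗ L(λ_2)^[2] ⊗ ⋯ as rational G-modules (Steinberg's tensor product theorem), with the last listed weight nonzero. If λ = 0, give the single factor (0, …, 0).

In the fundamental-weight basis, λ has coordinates c = M·v (v = (2074368, -2067974, 2763693, -1454954, 1264988)):
  c_1 = 0·2074368 + (0)·(-2067974) + (-1)·(2763693) + (1)·(-1454954) + 4·1264988 = 841305
  c_2 = 0·2074368 + (0)·(-2067974) + 0·2763693 + (0)·(-1454954) + 1·1264988 = 1264988
  c_3 = 1·2074368 + (1)·(-2067974) + 2·2763693 + (1)·(-1454954) + (-3)·(1264988) = 283862
  c_4 = 0·2074368 + (1)·(-2067974) + 2·2763693 + (0)·(-1454954) + (-2)·(1264988) = 929436
  c_5 = 0·2074368 + (0)·(-2067974) + 1·2763693 + (0)·(-1454954) + (-2)·(1264988) = 233717
Writing each c_i in base p = 11:
  c_1 = 841305 = 3·11^0 + 10·11^1 + 0·11^2 + 5·11^3 + 2·11^4 + 5·11^5
  c_2 = 1264988 = 10·11^0 + 4·11^1 + 4·11^2 + 4·11^3 + 9·11^4 + 7·11^5
  c_3 = 283862 = 7·11^0 + 10·11^1 + 2·11^2 + 4·11^3 + 8·11^4 + 1·11^5
  c_4 = 929436 = 2·11^0 + 3·11^1 + 3·11^2 + 5·11^3 + 8·11^4 + 5·11^5
  c_5 = 233717 = 0·11^0 + 6·11^1 + 6·11^2 + 10·11^3 + 4·11^4 + 1·11^5
λ_0 = (3, 10, 7, 2, 0)
λ_1 = (10, 4, 10, 3, 6)
λ_2 = (0, 4, 2, 3, 6)
λ_3 = (5, 4, 4, 5, 10)
λ_4 = (2, 9, 8, 8, 4)
λ_5 = (5, 7, 1, 5, 1)

((3, 10, 7, 2, 0), (10, 4, 10, 3, 6), (0, 4, 2, 3, 6), (5, 4, 4, 5, 10), (2, 9, 8, 8, 4), (5, 7, 1, 5, 1))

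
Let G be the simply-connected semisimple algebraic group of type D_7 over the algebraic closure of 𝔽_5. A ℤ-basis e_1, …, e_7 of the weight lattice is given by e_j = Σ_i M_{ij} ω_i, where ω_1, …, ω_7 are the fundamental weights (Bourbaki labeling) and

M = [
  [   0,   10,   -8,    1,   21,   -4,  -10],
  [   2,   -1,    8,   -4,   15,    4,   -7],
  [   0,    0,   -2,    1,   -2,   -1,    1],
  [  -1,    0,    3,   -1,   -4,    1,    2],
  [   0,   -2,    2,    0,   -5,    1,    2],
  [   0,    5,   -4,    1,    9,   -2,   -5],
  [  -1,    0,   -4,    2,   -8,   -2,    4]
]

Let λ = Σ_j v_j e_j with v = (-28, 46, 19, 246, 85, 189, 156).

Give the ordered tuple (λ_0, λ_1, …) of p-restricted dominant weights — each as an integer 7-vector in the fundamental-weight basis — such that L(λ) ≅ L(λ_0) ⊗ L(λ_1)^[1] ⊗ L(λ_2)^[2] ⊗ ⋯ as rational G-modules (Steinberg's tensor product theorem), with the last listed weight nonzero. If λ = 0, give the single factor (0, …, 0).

((3, 0, 0, 0, 2, 2, 0), (4, 1, 1, 0, 4, 1, 2))

Converting to the ω-basis (c_i = row i of M dotted with v = (-28, 46, 19, 246, 85, 189, 156)):
  c_1 = (0)·(-28) + (10)·(46) + (-8)·(19) + (1)·(246) + (21)·(85) + (-4)·(189) + (-10)·(156) = 23
  c_2 = (2)·(-28) + (-1)·(46) + (8)·(19) + (-4)·(246) + (15)·(85) + (4)·(189) + (-7)·(156) = 5
  c_3 = (0)·(-28) + (0)·(46) + (-2)·(19) + (1)·(246) + (-2)·(85) + (-1)·(189) + (1)·(156) = 5
  c_4 = (-1)·(-28) + (0)·(46) + (3)·(19) + (-1)·(246) + (-4)·(85) + (1)·(189) + (2)·(156) = 0
  c_5 = (0)·(-28) + (-2)·(46) + (2)·(19) + (0)·(246) + (-5)·(85) + (1)·(189) + (2)·(156) = 22
  c_6 = (0)·(-28) + (5)·(46) + (-4)·(19) + (1)·(246) + (9)·(85) + (-2)·(189) + (-5)·(156) = 7
  c_7 = (-1)·(-28) + (0)·(46) + (-4)·(19) + (2)·(246) + (-8)·(85) + (-2)·(189) + (4)·(156) = 10
Base-5 expansion of each c_i:
  c_1 = 23 = 3·5^0 + 4·5^1
  c_2 = 5 = 0·5^0 + 1·5^1
  c_3 = 5 = 0·5^0 + 1·5^1
  c_4 = 0
  c_5 = 22 = 2·5^0 + 4·5^1
  c_6 = 7 = 2·5^0 + 1·5^1
  c_7 = 10 = 0·5^0 + 2·5^1
Factor λ_0 = (3, 0, 0, 0, 2, 2, 0)
Factor λ_1 = (4, 1, 1, 0, 4, 1, 2)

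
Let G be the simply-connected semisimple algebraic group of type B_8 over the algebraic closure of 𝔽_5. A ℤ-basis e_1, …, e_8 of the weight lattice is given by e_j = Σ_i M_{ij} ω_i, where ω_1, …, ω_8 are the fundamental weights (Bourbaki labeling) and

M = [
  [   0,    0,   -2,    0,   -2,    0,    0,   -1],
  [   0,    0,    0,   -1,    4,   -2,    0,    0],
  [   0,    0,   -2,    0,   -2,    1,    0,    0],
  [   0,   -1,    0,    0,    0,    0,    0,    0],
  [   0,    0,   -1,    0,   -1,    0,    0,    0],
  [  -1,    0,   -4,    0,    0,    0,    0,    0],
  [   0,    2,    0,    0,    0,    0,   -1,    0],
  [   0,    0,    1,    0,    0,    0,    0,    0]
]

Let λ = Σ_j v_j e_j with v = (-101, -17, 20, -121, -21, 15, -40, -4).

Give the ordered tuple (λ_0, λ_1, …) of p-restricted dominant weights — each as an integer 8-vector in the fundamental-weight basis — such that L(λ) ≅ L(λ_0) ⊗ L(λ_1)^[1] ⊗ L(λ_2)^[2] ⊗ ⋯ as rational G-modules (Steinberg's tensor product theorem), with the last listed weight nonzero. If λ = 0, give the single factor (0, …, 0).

In the fundamental-weight basis, λ has coordinates c = M·v (v = (-101, -17, 20, -121, -21, 15, -40, -4)):
  c_1 = 0*-101 + 0*-17 + -2*20 + 0*-121 + -2*-21 + 0*15 + 0*-40 + -1*-4 = 6
  c_2 = 0*-101 + 0*-17 + 0*20 + -1*-121 + 4*-21 + -2*15 + 0*-40 + 0*-4 = 7
  c_3 = 0*-101 + 0*-17 + -2*20 + 0*-121 + -2*-21 + 1*15 + 0*-40 + 0*-4 = 17
  c_4 = 0*-101 + -1*-17 + 0*20 + 0*-121 + 0*-21 + 0*15 + 0*-40 + 0*-4 = 17
  c_5 = 0*-101 + 0*-17 + -1*20 + 0*-121 + -1*-21 + 0*15 + 0*-40 + 0*-4 = 1
  c_6 = -1*-101 + 0*-17 + -4*20 + 0*-121 + 0*-21 + 0*15 + 0*-40 + 0*-4 = 21
  c_7 = 0*-101 + 2*-17 + 0*20 + 0*-121 + 0*-21 + 0*15 + -1*-40 + 0*-4 = 6
  c_8 = 0*-101 + 0*-17 + 1*20 + 0*-121 + 0*-21 + 0*15 + 0*-40 + 0*-4 = 20
Writing each c_i in base p = 5:
  c_1 = 6 = 1·5^0 + 1·5^1
  c_2 = 7 = 2·5^0 + 1·5^1
  c_3 = 17 = 2·5^0 + 3·5^1
  c_4 = 17 = 2·5^0 + 3·5^1
  c_5 = 1 = 1·5^0
  c_6 = 21 = 1·5^0 + 4·5^1
  c_7 = 6 = 1·5^0 + 1·5^1
  c_8 = 20 = 0·5^0 + 4·5^1
p-restricted factor λ_0 = (1, 2, 2, 2, 1, 1, 1, 0)
p-restricted factor λ_1 = (1, 1, 3, 3, 0, 4, 1, 4)

((1, 2, 2, 2, 1, 1, 1, 0), (1, 1, 3, 3, 0, 4, 1, 4))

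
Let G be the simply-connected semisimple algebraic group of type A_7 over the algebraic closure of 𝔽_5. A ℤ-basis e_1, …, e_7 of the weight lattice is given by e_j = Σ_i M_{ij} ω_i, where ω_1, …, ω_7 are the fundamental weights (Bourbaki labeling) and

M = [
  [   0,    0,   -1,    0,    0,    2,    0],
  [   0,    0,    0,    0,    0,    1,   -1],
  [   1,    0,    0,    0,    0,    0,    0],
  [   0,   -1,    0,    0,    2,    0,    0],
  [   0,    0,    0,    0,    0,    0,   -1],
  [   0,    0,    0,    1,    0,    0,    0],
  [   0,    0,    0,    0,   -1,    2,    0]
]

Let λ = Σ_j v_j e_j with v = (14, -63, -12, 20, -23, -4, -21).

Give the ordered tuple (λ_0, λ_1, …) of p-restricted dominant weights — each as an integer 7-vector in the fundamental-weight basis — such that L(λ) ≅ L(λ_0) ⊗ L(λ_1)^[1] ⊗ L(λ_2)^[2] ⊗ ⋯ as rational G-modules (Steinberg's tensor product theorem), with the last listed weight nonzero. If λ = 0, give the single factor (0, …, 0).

((4, 2, 4, 2, 1, 0, 0), (0, 3, 2, 3, 4, 4, 3))

In the fundamental-weight basis, λ has coordinates c = M·v (v = (14, -63, -12, 20, -23, -4, -21)):
  c_1 = 0*14 + 0*-63 + -1*-12 + 0*20 + 0*-23 + 2*-4 + 0*-21 = 4
  c_2 = 0*14 + 0*-63 + 0*-12 + 0*20 + 0*-23 + 1*-4 + -1*-21 = 17
  c_3 = 1*14 + 0*-63 + 0*-12 + 0*20 + 0*-23 + 0*-4 + 0*-21 = 14
  c_4 = 0*14 + -1*-63 + 0*-12 + 0*20 + 2*-23 + 0*-4 + 0*-21 = 17
  c_5 = 0*14 + 0*-63 + 0*-12 + 0*20 + 0*-23 + 0*-4 + -1*-21 = 21
  c_6 = 0*14 + 0*-63 + 0*-12 + 1*20 + 0*-23 + 0*-4 + 0*-21 = 20
  c_7 = 0*14 + 0*-63 + 0*-12 + 0*20 + -1*-23 + 2*-4 + 0*-21 = 15
Expand coordinatewise in base 5:
  c_1 = 4 = 4·5^0
  c_2 = 17 = 2·5^0 + 3·5^1
  c_3 = 14 = 4·5^0 + 2·5^1
  c_4 = 17 = 2·5^0 + 3·5^1
  c_5 = 21 = 1·5^0 + 4·5^1
  c_6 = 20 = 0·5^0 + 4·5^1
  c_7 = 15 = 0·5^0 + 3·5^1
Factor λ_0 = (4, 2, 4, 2, 1, 0, 0)
Factor λ_1 = (0, 3, 2, 3, 4, 4, 3)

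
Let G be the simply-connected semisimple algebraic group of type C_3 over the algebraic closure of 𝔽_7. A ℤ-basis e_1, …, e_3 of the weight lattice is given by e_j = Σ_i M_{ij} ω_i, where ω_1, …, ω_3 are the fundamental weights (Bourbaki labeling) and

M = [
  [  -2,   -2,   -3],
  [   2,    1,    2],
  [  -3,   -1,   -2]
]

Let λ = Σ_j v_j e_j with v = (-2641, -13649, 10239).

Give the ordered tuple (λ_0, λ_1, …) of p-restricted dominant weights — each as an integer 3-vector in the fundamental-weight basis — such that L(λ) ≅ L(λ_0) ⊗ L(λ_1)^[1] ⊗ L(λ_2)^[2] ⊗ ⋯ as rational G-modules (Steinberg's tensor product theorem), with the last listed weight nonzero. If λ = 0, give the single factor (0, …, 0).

Compute c_i = Σ_j M_{ij} v_j with v = (-2641, -13649, 10239):
  c_1 = (-2)·(-2641) + (-2)·(-13649) + (-3)·(10239) = 1863
  c_2 = (2)·(-2641) + (1)·(-13649) + 2·10239 = 1547
  c_3 = (-3)·(-2641) + (-1)·(-13649) + (-2)·(10239) = 1094
Expand coordinatewise in base 7:
  c_1 = 1863 = 1·7^0 + 0·7^1 + 3·7^2 + 5·7^3
  c_2 = 1547 = 0·7^0 + 4·7^1 + 3·7^2 + 4·7^3
  c_3 = 1094 = 2·7^0 + 2·7^1 + 1·7^2 + 3·7^3
λ_0 = (1, 0, 2)
λ_1 = (0, 4, 2)
λ_2 = (3, 3, 1)
λ_3 = (5, 4, 3)

((1, 0, 2), (0, 4, 2), (3, 3, 1), (5, 4, 3))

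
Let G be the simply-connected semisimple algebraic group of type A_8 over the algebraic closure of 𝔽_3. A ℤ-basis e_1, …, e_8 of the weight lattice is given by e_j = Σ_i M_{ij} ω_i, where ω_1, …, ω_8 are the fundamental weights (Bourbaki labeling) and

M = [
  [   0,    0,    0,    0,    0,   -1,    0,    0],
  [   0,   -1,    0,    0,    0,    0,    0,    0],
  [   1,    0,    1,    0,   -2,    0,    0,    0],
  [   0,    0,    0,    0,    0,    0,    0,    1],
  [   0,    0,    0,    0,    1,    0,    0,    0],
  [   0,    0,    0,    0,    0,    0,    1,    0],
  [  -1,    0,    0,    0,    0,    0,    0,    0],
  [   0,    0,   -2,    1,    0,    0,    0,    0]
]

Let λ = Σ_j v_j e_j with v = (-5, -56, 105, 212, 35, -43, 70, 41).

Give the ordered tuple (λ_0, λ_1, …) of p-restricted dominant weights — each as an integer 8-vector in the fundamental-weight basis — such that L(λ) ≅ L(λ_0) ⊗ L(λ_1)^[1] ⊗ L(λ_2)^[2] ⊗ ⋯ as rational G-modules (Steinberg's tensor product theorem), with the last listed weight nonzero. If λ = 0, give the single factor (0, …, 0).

Change of basis e → ω: c = M·v where v = (-5, -56, 105, 212, 35, -43, 70, 41):
  c_1 = (0)·(-5) + (0)·(-56) + 0·105 + 0·212 + 0·35 + (-1)·(-43) + 0·70 + 0·41 = 43
  c_2 = (0)·(-5) + (-1)·(-56) + 0·105 + 0·212 + 0·35 + (0)·(-43) + 0·70 + 0·41 = 56
  c_3 = (1)·(-5) + (0)·(-56) + 1·105 + 0·212 + (-2)·(35) + (0)·(-43) + 0·70 + 0·41 = 30
  c_4 = (0)·(-5) + (0)·(-56) + 0·105 + 0·212 + 0·35 + (0)·(-43) + 0·70 + 1·41 = 41
  c_5 = (0)·(-5) + (0)·(-56) + 0·105 + 0·212 + 1·35 + (0)·(-43) + 0·70 + 0·41 = 35
  c_6 = (0)·(-5) + (0)·(-56) + 0·105 + 0·212 + 0·35 + (0)·(-43) + 1·70 + 0·41 = 70
  c_7 = (-1)·(-5) + (0)·(-56) + 0·105 + 0·212 + 0·35 + (0)·(-43) + 0·70 + 0·41 = 5
  c_8 = (0)·(-5) + (0)·(-56) + (-2)·(105) + 1·212 + 0·35 + (0)·(-43) + 0·70 + 0·41 = 2
Expand coordinatewise in base 3:
  c_1 = 43 = 1·3^0 + 2·3^1 + 1·3^2 + 1·3^3
  c_2 = 56 = 2·3^0 + 0·3^1 + 0·3^2 + 2·3^3
  c_3 = 30 = 0·3^0 + 1·3^1 + 0·3^2 + 1·3^3
  c_4 = 41 = 2·3^0 + 1·3^1 + 1·3^2 + 1·3^3
  c_5 = 35 = 2·3^0 + 2·3^1 + 0·3^2 + 1·3^3
  c_6 = 70 = 1·3^0 + 2·3^1 + 1·3^2 + 2·3^3
  c_7 = 5 = 2·3^0 + 1·3^1
  c_8 = 2 = 2·3^0
λ_0 = (1, 2, 0, 2, 2, 1, 2, 2)
λ_1 = (2, 0, 1, 1, 2, 2, 1, 0)
λ_2 = (1, 0, 0, 1, 0, 1, 0, 0)
λ_3 = (1, 2, 1, 1, 1, 2, 0, 0)

((1, 2, 0, 2, 2, 1, 2, 2), (2, 0, 1, 1, 2, 2, 1, 0), (1, 0, 0, 1, 0, 1, 0, 0), (1, 2, 1, 1, 1, 2, 0, 0))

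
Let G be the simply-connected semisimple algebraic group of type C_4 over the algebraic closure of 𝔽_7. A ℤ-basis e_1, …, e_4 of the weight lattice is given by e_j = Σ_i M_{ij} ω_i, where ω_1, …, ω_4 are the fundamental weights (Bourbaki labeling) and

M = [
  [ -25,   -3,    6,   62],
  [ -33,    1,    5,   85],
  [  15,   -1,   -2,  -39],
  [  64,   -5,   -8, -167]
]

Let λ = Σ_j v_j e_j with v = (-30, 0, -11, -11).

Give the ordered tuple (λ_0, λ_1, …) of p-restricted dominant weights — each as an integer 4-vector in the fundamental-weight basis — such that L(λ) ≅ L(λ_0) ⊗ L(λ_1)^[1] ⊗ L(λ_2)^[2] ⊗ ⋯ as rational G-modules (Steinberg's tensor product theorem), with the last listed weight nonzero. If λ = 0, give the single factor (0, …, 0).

((2, 0, 1, 5),)

Change of basis e → ω: c = M·v where v = (-30, 0, -11, -11):
  c_1 = -25*-30 + -3*0 + 6*-11 + 62*-11 = 2
  c_2 = -33*-30 + 1*0 + 5*-11 + 85*-11 = 0
  c_3 = 15*-30 + -1*0 + -2*-11 + -39*-11 = 1
  c_4 = 64*-30 + -5*0 + -8*-11 + -167*-11 = 5
Base-7 expansion of each c_i:
  c_1 = 2 = 2·7^0
  c_2 = 0
  c_3 = 1 = 1·7^0
  c_4 = 5 = 5·7^0
λ_0 = (2, 0, 1, 5)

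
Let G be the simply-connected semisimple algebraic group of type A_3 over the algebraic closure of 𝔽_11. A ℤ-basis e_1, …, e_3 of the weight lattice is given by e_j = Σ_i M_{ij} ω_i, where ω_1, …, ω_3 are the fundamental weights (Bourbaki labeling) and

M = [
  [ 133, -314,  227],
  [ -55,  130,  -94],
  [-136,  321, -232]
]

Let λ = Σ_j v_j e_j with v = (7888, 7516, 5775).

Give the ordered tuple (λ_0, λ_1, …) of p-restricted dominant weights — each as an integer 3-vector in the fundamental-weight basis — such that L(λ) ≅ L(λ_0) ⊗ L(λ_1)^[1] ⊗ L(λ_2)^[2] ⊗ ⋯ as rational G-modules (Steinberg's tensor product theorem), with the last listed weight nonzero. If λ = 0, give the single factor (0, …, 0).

ω-coordinates c = M·v, v = (7888, 7516, 5775):
  c_1 = 133*7888 + -314*7516 + 227*5775 = 5
  c_2 = -55*7888 + 130*7516 + -94*5775 = 390
  c_3 = -136*7888 + 321*7516 + -232*5775 = 68
p = 11; digits c_i = Σ_j d_{ij}·11^j, 0 ≤ d_{ij} < 11:
  c_1 = 5 = 5·11^0
  c_2 = 390 = 5·11^0 + 2·11^1 + 3·11^2
  c_3 = 68 = 2·11^0 + 6·11^1
λ_0 = (5, 5, 2)
λ_1 = (0, 2, 6)
λ_2 = (0, 3, 0)

((5, 5, 2), (0, 2, 6), (0, 3, 0))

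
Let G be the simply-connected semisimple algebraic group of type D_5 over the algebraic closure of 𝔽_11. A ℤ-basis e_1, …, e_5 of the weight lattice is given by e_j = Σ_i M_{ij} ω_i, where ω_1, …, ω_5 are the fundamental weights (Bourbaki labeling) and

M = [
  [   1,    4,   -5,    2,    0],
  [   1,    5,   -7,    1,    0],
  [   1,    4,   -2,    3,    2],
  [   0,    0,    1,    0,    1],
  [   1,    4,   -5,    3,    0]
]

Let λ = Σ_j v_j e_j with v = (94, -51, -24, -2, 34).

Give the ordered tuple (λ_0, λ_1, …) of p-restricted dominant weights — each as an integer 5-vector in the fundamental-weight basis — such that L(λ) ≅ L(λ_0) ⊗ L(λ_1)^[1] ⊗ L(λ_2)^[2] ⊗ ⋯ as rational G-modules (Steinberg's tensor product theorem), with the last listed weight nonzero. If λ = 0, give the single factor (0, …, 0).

In the fundamental-weight basis, λ has coordinates c = M·v (v = (94, -51, -24, -2, 34)):
  c_1 = 1*94 + 4*-51 + -5*-24 + 2*-2 + 0*34 = 6
  c_2 = 1*94 + 5*-51 + -7*-24 + 1*-2 + 0*34 = 5
  c_3 = 1*94 + 4*-51 + -2*-24 + 3*-2 + 2*34 = 0
  c_4 = 0*94 + 0*-51 + 1*-24 + 0*-2 + 1*34 = 10
  c_5 = 1*94 + 4*-51 + -5*-24 + 3*-2 + 0*34 = 4
Base-11 expansion of each c_i:
  c_1 = 6 = 6·11^0
  c_2 = 5 = 5·11^0
  c_3 = 0
  c_4 = 10 = 10·11^0
  c_5 = 4 = 4·11^0
p-restricted factor λ_0 = (6, 5, 0, 10, 4)

((6, 5, 0, 10, 4),)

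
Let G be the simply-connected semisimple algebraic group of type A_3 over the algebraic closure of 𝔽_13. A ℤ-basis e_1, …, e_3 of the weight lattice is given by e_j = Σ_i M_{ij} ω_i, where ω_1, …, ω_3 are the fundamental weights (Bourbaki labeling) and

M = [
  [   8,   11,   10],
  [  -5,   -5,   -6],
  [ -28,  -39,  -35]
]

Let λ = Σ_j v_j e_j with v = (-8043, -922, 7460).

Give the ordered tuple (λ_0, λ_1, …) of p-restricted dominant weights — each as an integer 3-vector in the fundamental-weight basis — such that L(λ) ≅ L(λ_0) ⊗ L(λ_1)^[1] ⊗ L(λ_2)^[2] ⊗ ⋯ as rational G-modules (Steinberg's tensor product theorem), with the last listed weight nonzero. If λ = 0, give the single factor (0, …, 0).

Compute c_i = Σ_j M_{ij} v_j with v = (-8043, -922, 7460):
  c_1 = 8*-8043 + 11*-922 + 10*7460 = 114
  c_2 = -5*-8043 + -5*-922 + -6*7460 = 65
  c_3 = -28*-8043 + -39*-922 + -35*7460 = 62
p = 13; digits c_i = Σ_j d_{ij}·13^j, 0 ≤ d_{ij} < 13:
  c_1 = 114 = 10·13^0 + 8·13^1
  c_2 = 65 = 0·13^0 + 5·13^1
  c_3 = 62 = 10·13^0 + 4·13^1
p-restricted factor λ_0 = (10, 0, 10)
p-restricted factor λ_1 = (8, 5, 4)

((10, 0, 10), (8, 5, 4))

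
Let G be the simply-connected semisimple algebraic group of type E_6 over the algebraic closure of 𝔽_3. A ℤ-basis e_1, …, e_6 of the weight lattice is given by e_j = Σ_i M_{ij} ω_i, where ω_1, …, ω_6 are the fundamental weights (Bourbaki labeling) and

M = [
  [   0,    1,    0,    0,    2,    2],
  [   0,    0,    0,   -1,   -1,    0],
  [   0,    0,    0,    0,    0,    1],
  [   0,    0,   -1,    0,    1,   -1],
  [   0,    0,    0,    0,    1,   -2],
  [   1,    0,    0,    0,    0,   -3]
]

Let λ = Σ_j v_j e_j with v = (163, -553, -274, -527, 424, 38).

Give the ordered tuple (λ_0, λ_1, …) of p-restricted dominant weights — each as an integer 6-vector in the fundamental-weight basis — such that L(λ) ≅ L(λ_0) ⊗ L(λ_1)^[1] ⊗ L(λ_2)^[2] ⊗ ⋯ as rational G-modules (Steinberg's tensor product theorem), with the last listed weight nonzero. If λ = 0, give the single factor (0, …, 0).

((2, 1, 2, 0, 0, 1), (0, 1, 0, 1, 2, 1), (2, 2, 1, 1, 2, 2), (1, 0, 1, 0, 0, 1), (1, 1, 0, 2, 1, 0), (1, 0, 0, 2, 1, 0))

In the fundamental-weight basis, λ has coordinates c = M·v (v = (163, -553, -274, -527, 424, 38)):
  c_1 = 0·163 + (1)·(-553) + (0)·(-274) + (0)·(-527) + 2·424 + 2·38 = 371
  c_2 = 0·163 + (0)·(-553) + (0)·(-274) + (-1)·(-527) + (-1)·(424) + 0·38 = 103
  c_3 = 0·163 + (0)·(-553) + (0)·(-274) + (0)·(-527) + 0·424 + 1·38 = 38
  c_4 = 0·163 + (0)·(-553) + (-1)·(-274) + (0)·(-527) + 1·424 + (-1)·(38) = 660
  c_5 = 0·163 + (0)·(-553) + (0)·(-274) + (0)·(-527) + 1·424 + (-2)·(38) = 348
  c_6 = 1·163 + (0)·(-553) + (0)·(-274) + (0)·(-527) + 0·424 + (-3)·(38) = 49
Expand coordinatewise in base 3:
  c_1 = 371 = 2·3^0 + 0·3^1 + 2·3^2 + 1·3^3 + 1·3^4 + 1·3^5
  c_2 = 103 = 1·3^0 + 1·3^1 + 2·3^2 + 0·3^3 + 1·3^4
  c_3 = 38 = 2·3^0 + 0·3^1 + 1·3^2 + 1·3^3
  c_4 = 660 = 0·3^0 + 1·3^1 + 1·3^2 + 0·3^3 + 2·3^4 + 2·3^5
  c_5 = 348 = 0·3^0 + 2·3^1 + 2·3^2 + 0·3^3 + 1·3^4 + 1·3^5
  c_6 = 49 = 1·3^0 + 1·3^1 + 2·3^2 + 1·3^3
Factor λ_0 = (2, 1, 2, 0, 0, 1)
Factor λ_1 = (0, 1, 0, 1, 2, 1)
Factor λ_2 = (2, 2, 1, 1, 2, 2)
Factor λ_3 = (1, 0, 1, 0, 0, 1)
Factor λ_4 = (1, 1, 0, 2, 1, 0)
Factor λ_5 = (1, 0, 0, 2, 1, 0)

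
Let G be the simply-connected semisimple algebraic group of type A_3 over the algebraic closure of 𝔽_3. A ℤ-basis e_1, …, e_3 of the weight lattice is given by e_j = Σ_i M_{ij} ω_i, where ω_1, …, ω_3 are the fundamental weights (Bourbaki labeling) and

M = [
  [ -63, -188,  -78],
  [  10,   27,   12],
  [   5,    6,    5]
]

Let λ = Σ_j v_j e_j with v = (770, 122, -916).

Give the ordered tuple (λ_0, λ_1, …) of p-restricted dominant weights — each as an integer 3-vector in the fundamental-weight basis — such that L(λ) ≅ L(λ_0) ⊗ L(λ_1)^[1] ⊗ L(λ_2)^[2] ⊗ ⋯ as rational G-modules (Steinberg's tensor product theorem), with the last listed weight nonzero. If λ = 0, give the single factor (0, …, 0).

Change of basis e → ω: c = M·v where v = (770, 122, -916):
  c_1 = (-63)·(770) + (-188)·(122) + (-78)·(-916) = 2
  c_2 = (10)·(770) + (27)·(122) + (12)·(-916) = 2
  c_3 = (5)·(770) + (6)·(122) + (5)·(-916) = 2
p = 3; digits c_i = Σ_j d_{ij}·3^j, 0 ≤ d_{ij} < 3:
  c_1 = 2 = 2·3^0
  c_2 = 2 = 2·3^0
  c_3 = 2 = 2·3^0
p-restricted factor λ_0 = (2, 2, 2)

((2, 2, 2),)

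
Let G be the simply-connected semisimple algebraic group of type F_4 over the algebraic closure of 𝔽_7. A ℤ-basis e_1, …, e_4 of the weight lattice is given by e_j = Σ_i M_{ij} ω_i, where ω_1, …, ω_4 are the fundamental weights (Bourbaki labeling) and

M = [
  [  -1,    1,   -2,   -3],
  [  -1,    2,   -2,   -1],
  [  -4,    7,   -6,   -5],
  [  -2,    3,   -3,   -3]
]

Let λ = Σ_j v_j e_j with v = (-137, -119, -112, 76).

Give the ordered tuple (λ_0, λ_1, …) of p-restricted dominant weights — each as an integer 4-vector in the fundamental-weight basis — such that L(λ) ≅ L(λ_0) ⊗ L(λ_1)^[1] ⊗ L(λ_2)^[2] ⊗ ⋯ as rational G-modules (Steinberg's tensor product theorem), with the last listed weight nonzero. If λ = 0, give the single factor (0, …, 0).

((0, 5, 0, 4), (2, 6, 1, 3))

Change of basis e → ω: c = M·v where v = (-137, -119, -112, 76):
  c_1 = (-1)·(-137) + (1)·(-119) + (-2)·(-112) + (-3)·(76) = 14
  c_2 = (-1)·(-137) + (2)·(-119) + (-2)·(-112) + (-1)·(76) = 47
  c_3 = (-4)·(-137) + (7)·(-119) + (-6)·(-112) + (-5)·(76) = 7
  c_4 = (-2)·(-137) + (3)·(-119) + (-3)·(-112) + (-3)·(76) = 25
Expand coordinatewise in base 7:
  c_1 = 14 = 0·7^0 + 2·7^1
  c_2 = 47 = 5·7^0 + 6·7^1
  c_3 = 7 = 0·7^0 + 1·7^1
  c_4 = 25 = 4·7^0 + 3·7^1
p-restricted factor λ_0 = (0, 5, 0, 4)
p-restricted factor λ_1 = (2, 6, 1, 3)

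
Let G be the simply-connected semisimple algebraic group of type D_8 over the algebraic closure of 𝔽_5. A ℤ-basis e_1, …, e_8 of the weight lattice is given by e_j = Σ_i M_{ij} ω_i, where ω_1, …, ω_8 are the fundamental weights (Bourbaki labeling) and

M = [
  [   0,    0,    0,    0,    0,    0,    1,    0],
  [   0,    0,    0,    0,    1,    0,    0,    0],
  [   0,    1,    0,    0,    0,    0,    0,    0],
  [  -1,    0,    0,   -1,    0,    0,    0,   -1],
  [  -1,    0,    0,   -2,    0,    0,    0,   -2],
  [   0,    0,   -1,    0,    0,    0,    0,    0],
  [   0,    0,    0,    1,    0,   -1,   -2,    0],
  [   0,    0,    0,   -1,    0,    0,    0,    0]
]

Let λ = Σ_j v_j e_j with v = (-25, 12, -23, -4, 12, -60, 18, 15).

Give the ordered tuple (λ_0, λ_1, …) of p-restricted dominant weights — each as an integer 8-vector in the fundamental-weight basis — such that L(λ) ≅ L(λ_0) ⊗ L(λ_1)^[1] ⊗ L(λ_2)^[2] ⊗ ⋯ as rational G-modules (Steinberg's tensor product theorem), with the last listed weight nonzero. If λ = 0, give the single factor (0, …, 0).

Compute c_i = Σ_j M_{ij} v_j with v = (-25, 12, -23, -4, 12, -60, 18, 15):
  c_1 = (0)·(-25) + 0·12 + (0)·(-23) + (0)·(-4) + 0·12 + (0)·(-60) + 1·18 + 0·15 = 18
  c_2 = (0)·(-25) + 0·12 + (0)·(-23) + (0)·(-4) + 1·12 + (0)·(-60) + 0·18 + 0·15 = 12
  c_3 = (0)·(-25) + 1·12 + (0)·(-23) + (0)·(-4) + 0·12 + (0)·(-60) + 0·18 + 0·15 = 12
  c_4 = (-1)·(-25) + 0·12 + (0)·(-23) + (-1)·(-4) + 0·12 + (0)·(-60) + 0·18 + (-1)·(15) = 14
  c_5 = (-1)·(-25) + 0·12 + (0)·(-23) + (-2)·(-4) + 0·12 + (0)·(-60) + 0·18 + (-2)·(15) = 3
  c_6 = (0)·(-25) + 0·12 + (-1)·(-23) + (0)·(-4) + 0·12 + (0)·(-60) + 0·18 + 0·15 = 23
  c_7 = (0)·(-25) + 0·12 + (0)·(-23) + (1)·(-4) + 0·12 + (-1)·(-60) + (-2)·(18) + 0·15 = 20
  c_8 = (0)·(-25) + 0·12 + (0)·(-23) + (-1)·(-4) + 0·12 + (0)·(-60) + 0·18 + 0·15 = 4
Base-5 expansion of each c_i:
  c_1 = 18 = 3·5^0 + 3·5^1
  c_2 = 12 = 2·5^0 + 2·5^1
  c_3 = 12 = 2·5^0 + 2·5^1
  c_4 = 14 = 4·5^0 + 2·5^1
  c_5 = 3 = 3·5^0
  c_6 = 23 = 3·5^0 + 4·5^1
  c_7 = 20 = 0·5^0 + 4·5^1
  c_8 = 4 = 4·5^0
λ_0 = (3, 2, 2, 4, 3, 3, 0, 4)
λ_1 = (3, 2, 2, 2, 0, 4, 4, 0)

((3, 2, 2, 4, 3, 3, 0, 4), (3, 2, 2, 2, 0, 4, 4, 0))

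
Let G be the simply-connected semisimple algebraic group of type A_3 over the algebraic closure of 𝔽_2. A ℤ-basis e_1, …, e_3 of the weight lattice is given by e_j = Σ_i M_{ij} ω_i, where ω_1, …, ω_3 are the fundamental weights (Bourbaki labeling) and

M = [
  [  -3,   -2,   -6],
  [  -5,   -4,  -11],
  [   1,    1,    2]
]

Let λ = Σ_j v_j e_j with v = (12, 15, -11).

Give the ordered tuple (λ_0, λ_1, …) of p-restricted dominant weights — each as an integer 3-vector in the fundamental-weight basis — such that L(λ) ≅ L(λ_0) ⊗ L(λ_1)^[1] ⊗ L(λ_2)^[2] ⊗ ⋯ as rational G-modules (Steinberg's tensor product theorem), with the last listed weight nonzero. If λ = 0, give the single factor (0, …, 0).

In the fundamental-weight basis, λ has coordinates c = M·v (v = (12, 15, -11)):
  c_1 = (-3)·(12) + (-2)·(15) + (-6)·(-11) = 0
  c_2 = (-5)·(12) + (-4)·(15) + (-11)·(-11) = 1
  c_3 = (1)·(12) + (1)·(15) + (2)·(-11) = 5
Expand coordinatewise in base 2:
  c_1 = 0
  c_2 = 1 = 1·2^0
  c_3 = 5 = 1·2^0 + 0·2^1 + 1·2^2
p-restricted factor λ_0 = (0, 1, 1)
p-restricted factor λ_1 = (0, 0, 0)
p-restricted factor λ_2 = (0, 0, 1)

((0, 1, 1), (0, 0, 0), (0, 0, 1))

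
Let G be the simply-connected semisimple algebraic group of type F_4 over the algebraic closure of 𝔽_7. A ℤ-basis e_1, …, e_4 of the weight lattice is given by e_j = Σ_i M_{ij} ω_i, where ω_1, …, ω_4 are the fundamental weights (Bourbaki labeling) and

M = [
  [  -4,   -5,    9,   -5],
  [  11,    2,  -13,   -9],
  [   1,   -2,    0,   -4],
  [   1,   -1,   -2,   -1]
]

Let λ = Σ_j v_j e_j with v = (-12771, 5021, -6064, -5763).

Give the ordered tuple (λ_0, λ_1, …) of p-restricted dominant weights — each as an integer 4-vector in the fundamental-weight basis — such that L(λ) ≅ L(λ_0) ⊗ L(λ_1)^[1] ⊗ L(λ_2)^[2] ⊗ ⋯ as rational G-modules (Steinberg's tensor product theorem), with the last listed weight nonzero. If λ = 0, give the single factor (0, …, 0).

((1, 1, 1, 1), (3, 2, 6, 0), (4, 5, 4, 2))

In the fundamental-weight basis, λ has coordinates c = M·v (v = (-12771, 5021, -6064, -5763)):
  c_1 = (-4)·(-12771) + (-5)·(5021) + (9)·(-6064) + (-5)·(-5763) = 218
  c_2 = (11)·(-12771) + (2)·(5021) + (-13)·(-6064) + (-9)·(-5763) = 260
  c_3 = (1)·(-12771) + (-2)·(5021) + (0)·(-6064) + (-4)·(-5763) = 239
  c_4 = (1)·(-12771) + (-1)·(5021) + (-2)·(-6064) + (-1)·(-5763) = 99
p = 7; digits c_i = Σ_j d_{ij}·7^j, 0 ≤ d_{ij} < 7:
  c_1 = 218 = 1·7^0 + 3·7^1 + 4·7^2
  c_2 = 260 = 1·7^0 + 2·7^1 + 5·7^2
  c_3 = 239 = 1·7^0 + 6·7^1 + 4·7^2
  c_4 = 99 = 1·7^0 + 0·7^1 + 2·7^2
Factor λ_0 = (1, 1, 1, 1)
Factor λ_1 = (3, 2, 6, 0)
Factor λ_2 = (4, 5, 4, 2)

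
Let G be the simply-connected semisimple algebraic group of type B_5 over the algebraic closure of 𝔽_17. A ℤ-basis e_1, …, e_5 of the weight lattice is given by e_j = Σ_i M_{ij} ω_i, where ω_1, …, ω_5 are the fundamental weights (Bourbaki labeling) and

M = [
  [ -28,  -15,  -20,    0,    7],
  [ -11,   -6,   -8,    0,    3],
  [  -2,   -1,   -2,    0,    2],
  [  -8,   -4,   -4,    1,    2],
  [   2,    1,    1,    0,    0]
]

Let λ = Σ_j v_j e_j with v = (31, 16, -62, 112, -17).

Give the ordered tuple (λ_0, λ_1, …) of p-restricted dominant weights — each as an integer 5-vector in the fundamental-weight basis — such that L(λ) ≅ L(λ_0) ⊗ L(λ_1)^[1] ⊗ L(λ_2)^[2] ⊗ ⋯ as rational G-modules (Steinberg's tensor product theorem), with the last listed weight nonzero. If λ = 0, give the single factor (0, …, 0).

((13, 8, 12, 14, 16),)

Converting to the ω-basis (c_i = row i of M dotted with v = (31, 16, -62, 112, -17)):
  c_1 = (-28)·(31) + (-15)·(16) + (-20)·(-62) + (0)·(112) + (7)·(-17) = 13
  c_2 = (-11)·(31) + (-6)·(16) + (-8)·(-62) + (0)·(112) + (3)·(-17) = 8
  c_3 = (-2)·(31) + (-1)·(16) + (-2)·(-62) + (0)·(112) + (2)·(-17) = 12
  c_4 = (-8)·(31) + (-4)·(16) + (-4)·(-62) + (1)·(112) + (2)·(-17) = 14
  c_5 = (2)·(31) + (1)·(16) + (1)·(-62) + (0)·(112) + (0)·(-17) = 16
Expand coordinatewise in base 17:
  c_1 = 13 = 13·17^0
  c_2 = 8 = 8·17^0
  c_3 = 12 = 12·17^0
  c_4 = 14 = 14·17^0
  c_5 = 16 = 16·17^0
Factor λ_0 = (13, 8, 12, 14, 16)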